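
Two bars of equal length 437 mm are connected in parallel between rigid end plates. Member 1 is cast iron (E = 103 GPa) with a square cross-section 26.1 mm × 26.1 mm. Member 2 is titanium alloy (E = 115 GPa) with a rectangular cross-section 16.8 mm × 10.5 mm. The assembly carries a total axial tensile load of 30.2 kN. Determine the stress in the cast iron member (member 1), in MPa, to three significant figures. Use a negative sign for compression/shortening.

34.4 MPa

A_1 = 681.2 mm².
A_2 = 176.4 mm².
Equal strain + equilibrium ⇒ each member carries load in proportion to AE: A₁E₁ = 70160000 N, A₂E₂ = 20290000 N, ΣAE = 90450000 N.
σ₁ = P·E₁/ΣAE = 30200·103000/90450000 = 34.39 MPa.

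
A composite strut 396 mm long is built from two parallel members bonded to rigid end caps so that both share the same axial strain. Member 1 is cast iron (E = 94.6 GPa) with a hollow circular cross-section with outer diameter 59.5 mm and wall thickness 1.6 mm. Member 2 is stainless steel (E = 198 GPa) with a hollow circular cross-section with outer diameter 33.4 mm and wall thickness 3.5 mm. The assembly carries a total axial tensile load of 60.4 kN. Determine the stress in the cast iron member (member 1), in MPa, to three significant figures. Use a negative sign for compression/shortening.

61.7 MPa

A_1 = 291 mm².
A_2 = 328.8 mm².
Equal strain + equilibrium ⇒ each member carries load in proportion to AE: A₁E₁ = 27530000 N, A₂E₂ = 65100000 N, ΣAE = 92630000 N.
σ₁ = P·E₁/ΣAE = 60400·94600/92630000 = 61.69 MPa.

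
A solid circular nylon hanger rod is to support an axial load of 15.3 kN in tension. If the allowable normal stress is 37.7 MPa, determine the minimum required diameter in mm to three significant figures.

22.7 mm

Required area A ≥ P/σ_allow = 15300/37.7 = 405.8 mm².
For a solid circular section, d ≥ √(4A/π) = 22.73 mm.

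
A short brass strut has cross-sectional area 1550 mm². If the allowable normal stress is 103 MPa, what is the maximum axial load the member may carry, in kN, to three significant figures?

P_max = σ_allow · A = 103 · 1550 = 159600 N = 159.7 kN.

160 kN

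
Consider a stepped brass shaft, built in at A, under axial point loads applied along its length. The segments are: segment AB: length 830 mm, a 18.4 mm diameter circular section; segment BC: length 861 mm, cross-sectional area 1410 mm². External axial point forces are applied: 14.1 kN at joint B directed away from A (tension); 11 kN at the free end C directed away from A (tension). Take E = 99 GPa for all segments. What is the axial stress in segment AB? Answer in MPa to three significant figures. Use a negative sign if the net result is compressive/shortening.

Internal axial forces (sectioning from the free end, tension +): N_BC = 11 kN, N_AB = 25.1 kN.
A_AB = 265.9 mm².
σ_AB = N_AB/A_AB = 25100/265.9 = 94.39 MPa.

94.4 MPa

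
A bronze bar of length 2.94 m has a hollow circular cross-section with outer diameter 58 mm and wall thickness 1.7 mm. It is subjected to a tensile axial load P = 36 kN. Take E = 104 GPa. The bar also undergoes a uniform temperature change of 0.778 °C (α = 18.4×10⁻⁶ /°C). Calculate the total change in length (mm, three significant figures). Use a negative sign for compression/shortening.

A = 300.7 mm².
δ_mech = NL/(AE) = 36000·2940/(300.7·104000) = 3.385 mm.
δ_thermal = αLΔT = 18.4e-6·2940·0.778 = 0.04209 mm.
δ = δ_mech + δ_thermal = 3.427 mm.

3.43 mm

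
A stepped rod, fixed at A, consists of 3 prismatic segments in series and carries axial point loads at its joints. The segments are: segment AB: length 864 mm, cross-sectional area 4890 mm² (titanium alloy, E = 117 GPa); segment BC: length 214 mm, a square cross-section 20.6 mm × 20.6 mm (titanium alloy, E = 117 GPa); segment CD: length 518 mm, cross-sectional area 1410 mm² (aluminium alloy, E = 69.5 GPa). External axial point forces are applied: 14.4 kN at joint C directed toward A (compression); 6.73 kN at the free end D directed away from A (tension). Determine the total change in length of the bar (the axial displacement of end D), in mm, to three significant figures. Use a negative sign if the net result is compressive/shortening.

-0.00907 mm

Internal axial forces (sectioning from the free end, tension +): N_CD = 6.73 kN, N_BC = -7.67 kN, N_AB = -7.67 kN.
A_BC = 424.4 mm².
δ_AB = -7670·864/(4890·117000) = -0.01158 mm
δ_BC = -7670·214/(424.4·117000) = -0.03306 mm
δ_CD = 6730·518/(1410·69500) = 0.03557 mm
δ = Σδ_i = -0.009067 mm.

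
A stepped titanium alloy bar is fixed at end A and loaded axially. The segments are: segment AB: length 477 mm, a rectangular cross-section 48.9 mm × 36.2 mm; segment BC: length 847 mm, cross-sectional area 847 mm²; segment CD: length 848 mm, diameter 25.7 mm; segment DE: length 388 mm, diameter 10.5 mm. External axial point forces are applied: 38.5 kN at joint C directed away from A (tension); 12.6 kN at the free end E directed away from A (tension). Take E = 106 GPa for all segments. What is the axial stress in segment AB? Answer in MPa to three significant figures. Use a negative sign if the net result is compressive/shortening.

28.9 MPa

Internal axial forces (sectioning from the free end, tension +): N_DE = 12.6 kN, N_CD = 12.6 kN, N_BC = 51.1 kN, N_AB = 51.1 kN.
A_AB = 1770 mm².
σ_AB = N_AB/A_AB = 51100/1770 = 28.87 MPa.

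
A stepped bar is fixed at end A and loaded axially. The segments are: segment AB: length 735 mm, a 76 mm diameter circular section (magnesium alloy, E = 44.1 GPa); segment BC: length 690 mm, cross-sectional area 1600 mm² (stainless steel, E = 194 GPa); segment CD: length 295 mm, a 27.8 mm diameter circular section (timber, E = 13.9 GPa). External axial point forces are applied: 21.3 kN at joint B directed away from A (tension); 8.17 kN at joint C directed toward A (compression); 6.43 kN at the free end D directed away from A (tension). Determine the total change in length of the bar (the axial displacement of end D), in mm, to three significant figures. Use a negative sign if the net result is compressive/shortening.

0.293 mm

Internal axial forces (sectioning from the free end, tension +): N_CD = 6.43 kN, N_BC = -1.74 kN, N_AB = 19.56 kN.
A_AB = 4536 mm².
A_CD = 607 mm².
δ_AB = 19560·735/(4536·44100) = 0.07186 mm
δ_BC = -1740·690/(1600·194000) = -0.003868 mm
δ_CD = 6430·295/(607·13900) = 0.2248 mm
δ = Σδ_i = 0.2928 mm.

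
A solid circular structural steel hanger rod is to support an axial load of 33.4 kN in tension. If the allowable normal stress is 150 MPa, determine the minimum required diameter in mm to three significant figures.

Required area A ≥ P/σ_allow = 33400/150 = 222.7 mm².
For a solid circular section, d ≥ √(4A/π) = 16.84 mm.

16.8 mm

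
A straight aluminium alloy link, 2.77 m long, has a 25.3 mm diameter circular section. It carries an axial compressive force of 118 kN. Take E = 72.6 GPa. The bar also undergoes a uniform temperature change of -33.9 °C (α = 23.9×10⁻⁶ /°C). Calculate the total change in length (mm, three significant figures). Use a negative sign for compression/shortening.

-11.2 mm

A = 502.7 mm².
δ_mech = NL/(AE) = -118000·2770/(502.7·72600) = -8.956 mm.
δ_thermal = αLΔT = 23.9e-6·2770·-33.9 = -2.244 mm.
δ = δ_mech + δ_thermal = -11.2 mm.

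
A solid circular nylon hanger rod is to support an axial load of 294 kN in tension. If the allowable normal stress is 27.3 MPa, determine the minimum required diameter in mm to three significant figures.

117 mm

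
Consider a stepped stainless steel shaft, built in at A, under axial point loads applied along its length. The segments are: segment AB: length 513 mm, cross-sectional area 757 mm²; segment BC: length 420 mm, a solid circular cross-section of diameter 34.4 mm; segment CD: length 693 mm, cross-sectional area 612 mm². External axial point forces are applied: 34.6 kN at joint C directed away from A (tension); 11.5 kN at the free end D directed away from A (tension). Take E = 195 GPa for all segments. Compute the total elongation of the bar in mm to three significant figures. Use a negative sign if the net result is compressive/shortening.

Internal axial forces (sectioning from the free end, tension +): N_CD = 11.5 kN, N_BC = 46.1 kN, N_AB = 46.1 kN.
A_BC = 929.4 mm².
δ_AB = 46100·513/(757·195000) = 0.1602 mm
δ_BC = 46100·420/(929.4·195000) = 0.1068 mm
δ_CD = 11500·693/(612·195000) = 0.06678 mm
δ = Σδ_i = 0.3338 mm.

0.334 mm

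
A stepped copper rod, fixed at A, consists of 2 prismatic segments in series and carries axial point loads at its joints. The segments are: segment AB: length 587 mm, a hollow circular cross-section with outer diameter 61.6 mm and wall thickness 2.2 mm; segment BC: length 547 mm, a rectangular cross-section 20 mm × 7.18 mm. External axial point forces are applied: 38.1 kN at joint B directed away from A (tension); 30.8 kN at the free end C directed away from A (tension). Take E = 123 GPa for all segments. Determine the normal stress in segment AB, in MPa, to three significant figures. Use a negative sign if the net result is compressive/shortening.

168 MPa

Internal axial forces (sectioning from the free end, tension +): N_BC = 30.8 kN, N_AB = 68.9 kN.
A_AB = 410.5 mm².
σ_AB = N_AB/A_AB = 68900/410.5 = 167.8 MPa.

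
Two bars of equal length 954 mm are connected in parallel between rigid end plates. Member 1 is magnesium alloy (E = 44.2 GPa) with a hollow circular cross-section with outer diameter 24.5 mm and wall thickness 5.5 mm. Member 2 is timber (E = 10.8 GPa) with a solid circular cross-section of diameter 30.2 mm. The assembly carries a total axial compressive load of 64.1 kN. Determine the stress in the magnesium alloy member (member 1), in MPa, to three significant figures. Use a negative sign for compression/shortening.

A_1 = 328.3 mm².
A_2 = 716.3 mm².
Equal strain + equilibrium ⇒ each member carries load in proportion to AE: A₁E₁ = 14510000 N, A₂E₂ = 7736000 N, ΣAE = 22250000 N.
σ₁ = P·E₁/ΣAE = -64100·44200/22250000 = -127.4 MPa.

-127 MPa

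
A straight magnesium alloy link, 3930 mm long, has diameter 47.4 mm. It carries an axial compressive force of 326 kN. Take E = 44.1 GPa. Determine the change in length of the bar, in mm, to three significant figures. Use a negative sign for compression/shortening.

-16.5 mm

A = 1765 mm².
δ_mech = NL/(AE) = -326000·3930/(1765·44100) = -16.46 mm.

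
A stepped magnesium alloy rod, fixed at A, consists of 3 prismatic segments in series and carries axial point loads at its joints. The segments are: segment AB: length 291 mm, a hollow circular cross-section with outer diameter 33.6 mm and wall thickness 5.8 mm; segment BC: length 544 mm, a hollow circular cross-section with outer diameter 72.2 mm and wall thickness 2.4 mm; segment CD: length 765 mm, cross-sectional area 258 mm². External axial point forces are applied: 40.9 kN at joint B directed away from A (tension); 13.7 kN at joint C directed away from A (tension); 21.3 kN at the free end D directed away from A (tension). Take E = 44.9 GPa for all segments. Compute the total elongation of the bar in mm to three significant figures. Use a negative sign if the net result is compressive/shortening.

3.18 mm

Internal axial forces (sectioning from the free end, tension +): N_CD = 21.3 kN, N_BC = 35 kN, N_AB = 75.9 kN.
A_AB = 506.6 mm².
A_BC = 526.3 mm².
δ_AB = 75900·291/(506.6·44900) = 0.9711 mm
δ_BC = 35000·544/(526.3·44900) = 0.8058 mm
δ_CD = 21300·765/(258·44900) = 1.407 mm
δ = Σδ_i = 3.183 mm.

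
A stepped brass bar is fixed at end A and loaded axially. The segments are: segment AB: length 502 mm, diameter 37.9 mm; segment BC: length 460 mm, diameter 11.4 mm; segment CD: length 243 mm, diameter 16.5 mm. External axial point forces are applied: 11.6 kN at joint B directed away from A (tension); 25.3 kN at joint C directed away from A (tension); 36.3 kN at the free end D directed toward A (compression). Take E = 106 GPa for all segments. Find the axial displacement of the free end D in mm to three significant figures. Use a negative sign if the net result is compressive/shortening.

-0.854 mm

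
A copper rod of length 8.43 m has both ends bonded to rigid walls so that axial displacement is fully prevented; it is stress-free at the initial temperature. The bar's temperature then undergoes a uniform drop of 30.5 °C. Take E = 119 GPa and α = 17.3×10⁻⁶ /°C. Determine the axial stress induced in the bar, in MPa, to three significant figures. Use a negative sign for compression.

Free thermal expansion αLΔT = 17.3e-6 · 8430 · -30.5 = -4.448 mm.
The walls impose strain ε = −(-4.448)/8430 = 5.2765e-04; σ = Eε = 119000 · 5.2765e-04 = 62.79 MPa.

62.8 MPa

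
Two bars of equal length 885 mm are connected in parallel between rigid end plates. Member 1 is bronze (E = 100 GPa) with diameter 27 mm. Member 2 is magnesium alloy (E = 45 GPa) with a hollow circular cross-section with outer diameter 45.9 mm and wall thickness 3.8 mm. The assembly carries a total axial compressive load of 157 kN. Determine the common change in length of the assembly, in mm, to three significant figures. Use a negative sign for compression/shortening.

-1.74 mm

A_1 = 572.6 mm².
A_2 = 502.6 mm².
Equal strain + equilibrium ⇒ each member carries load in proportion to AE: A₁E₁ = 57260000 N, A₂E₂ = 22620000 N, ΣAE = 79870000 N.
δ = PL/ΣAE = -157000·885/79870000 = -1.74 mm.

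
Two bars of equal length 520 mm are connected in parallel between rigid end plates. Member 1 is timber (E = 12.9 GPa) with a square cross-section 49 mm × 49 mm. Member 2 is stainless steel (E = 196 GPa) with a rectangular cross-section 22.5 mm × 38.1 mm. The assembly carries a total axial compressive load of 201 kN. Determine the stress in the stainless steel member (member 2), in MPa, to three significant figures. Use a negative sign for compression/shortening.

A_1 = 2401 mm².
A_2 = 857.2 mm².
Equal strain + equilibrium ⇒ each member carries load in proportion to AE: A₁E₁ = 30970000 N, A₂E₂ = 168000000 N, ΣAE = 199000000 N.
σ₂ = P·E₂/ΣAE = -201000·196000/199000000 = -198 MPa.

-198 MPa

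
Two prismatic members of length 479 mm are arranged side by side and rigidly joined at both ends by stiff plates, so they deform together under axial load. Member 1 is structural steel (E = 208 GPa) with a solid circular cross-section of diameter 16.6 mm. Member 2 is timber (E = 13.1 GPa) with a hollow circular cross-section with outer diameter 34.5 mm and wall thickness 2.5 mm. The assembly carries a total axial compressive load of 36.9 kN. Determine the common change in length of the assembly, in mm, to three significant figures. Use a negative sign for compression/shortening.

-0.366 mm

A_1 = 216.4 mm².
A_2 = 251.3 mm².
Equal strain + equilibrium ⇒ each member carries load in proportion to AE: A₁E₁ = 45020000 N, A₂E₂ = 3292000 N, ΣAE = 48310000 N.
δ = PL/ΣAE = -36900·479/48310000 = -0.3659 mm.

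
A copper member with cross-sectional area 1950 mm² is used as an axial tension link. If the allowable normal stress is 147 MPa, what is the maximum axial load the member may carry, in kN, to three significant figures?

287 kN

P_max = σ_allow · A = 147 · 1950 = 286600 N = 286.6 kN.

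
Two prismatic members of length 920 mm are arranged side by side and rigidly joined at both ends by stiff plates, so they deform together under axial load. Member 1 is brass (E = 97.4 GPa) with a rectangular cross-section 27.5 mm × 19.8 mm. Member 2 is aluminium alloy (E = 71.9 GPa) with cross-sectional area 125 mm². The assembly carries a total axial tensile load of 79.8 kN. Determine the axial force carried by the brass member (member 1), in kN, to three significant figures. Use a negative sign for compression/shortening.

A_1 = 544.5 mm².
Equal strain + equilibrium ⇒ each member carries load in proportion to AE: A₁E₁ = 53030000 N, A₂E₂ = 8988000 N, ΣAE = 62020000 N.
F₁ = P·A₁E₁/ΣAE = 79800·53030000/62020000 = 68240 N.

68.2 kN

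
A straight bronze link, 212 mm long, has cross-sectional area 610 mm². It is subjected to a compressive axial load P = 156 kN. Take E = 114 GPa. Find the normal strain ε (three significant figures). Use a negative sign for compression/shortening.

-0.00224

σ = N/A = -255.7 MPa; ε = σ/E = -255.7/114000 = -2.243e-03.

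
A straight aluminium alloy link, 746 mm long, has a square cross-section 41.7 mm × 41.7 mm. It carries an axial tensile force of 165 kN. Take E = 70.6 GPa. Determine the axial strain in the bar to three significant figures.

A = 1739 mm².
σ = N/A = 94.89 MPa; ε = σ/E = 94.89/70600 = 1.344e-03.

0.00134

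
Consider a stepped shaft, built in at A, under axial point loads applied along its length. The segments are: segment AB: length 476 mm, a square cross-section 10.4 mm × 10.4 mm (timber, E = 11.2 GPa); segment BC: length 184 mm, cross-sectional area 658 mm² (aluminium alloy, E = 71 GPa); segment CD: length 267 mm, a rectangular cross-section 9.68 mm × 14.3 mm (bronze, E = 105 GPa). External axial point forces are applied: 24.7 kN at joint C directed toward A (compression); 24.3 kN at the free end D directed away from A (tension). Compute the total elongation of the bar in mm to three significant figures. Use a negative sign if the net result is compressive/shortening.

0.288 mm

Internal axial forces (sectioning from the free end, tension +): N_CD = 24.3 kN, N_BC = -0.4 kN, N_AB = -0.4 kN.
A_AB = 108.2 mm².
A_CD = 138.4 mm².
δ_AB = -400·476/(108.2·11200) = -0.1572 mm
δ_BC = -400·184/(658·71000) = -0.001575 mm
δ_CD = 24300·267/(138.4·105000) = 0.4464 mm
δ = Σδ_i = 0.2876 mm.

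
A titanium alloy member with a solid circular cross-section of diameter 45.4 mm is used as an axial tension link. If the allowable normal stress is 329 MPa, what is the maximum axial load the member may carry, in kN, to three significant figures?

533 kN

A = 1619 mm².
P_max = σ_allow · A = 329 · 1619 = 532600 N = 532.6 kN.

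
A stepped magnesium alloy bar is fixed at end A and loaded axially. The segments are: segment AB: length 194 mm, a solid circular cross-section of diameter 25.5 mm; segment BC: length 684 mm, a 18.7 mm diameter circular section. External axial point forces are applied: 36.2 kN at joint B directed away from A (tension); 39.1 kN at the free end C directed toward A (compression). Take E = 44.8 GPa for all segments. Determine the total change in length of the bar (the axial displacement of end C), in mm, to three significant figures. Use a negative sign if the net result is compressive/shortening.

Internal axial forces (sectioning from the free end, tension +): N_BC = -39.1 kN, N_AB = -2.9 kN.
A_AB = 510.7 mm².
A_BC = 274.6 mm².
δ_AB = -2900·194/(510.7·44800) = -0.02459 mm
δ_BC = -39100·684/(274.6·44800) = -2.174 mm
δ = Σδ_i = -2.198 mm.

-2.20 mm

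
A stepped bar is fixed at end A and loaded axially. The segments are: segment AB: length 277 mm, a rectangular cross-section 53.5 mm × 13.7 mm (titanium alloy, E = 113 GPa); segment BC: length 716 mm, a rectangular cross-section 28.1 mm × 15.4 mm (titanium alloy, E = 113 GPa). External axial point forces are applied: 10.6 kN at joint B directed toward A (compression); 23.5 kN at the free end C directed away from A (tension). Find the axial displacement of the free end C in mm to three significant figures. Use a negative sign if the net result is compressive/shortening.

0.387 mm

Internal axial forces (sectioning from the free end, tension +): N_BC = 23.5 kN, N_AB = 12.9 kN.
A_AB = 732.9 mm².
A_BC = 432.7 mm².
δ_AB = 12900·277/(732.9·113000) = 0.04314 mm
δ_BC = 23500·716/(432.7·113000) = 0.3441 mm
δ = Σδ_i = 0.3872 mm.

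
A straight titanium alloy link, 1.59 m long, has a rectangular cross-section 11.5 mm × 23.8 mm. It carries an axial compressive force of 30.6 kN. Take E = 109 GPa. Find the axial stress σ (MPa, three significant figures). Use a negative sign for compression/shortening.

-112 MPa

A = 273.7 mm².
σ = N/A = -30600/273.7 = -111.8 MPa.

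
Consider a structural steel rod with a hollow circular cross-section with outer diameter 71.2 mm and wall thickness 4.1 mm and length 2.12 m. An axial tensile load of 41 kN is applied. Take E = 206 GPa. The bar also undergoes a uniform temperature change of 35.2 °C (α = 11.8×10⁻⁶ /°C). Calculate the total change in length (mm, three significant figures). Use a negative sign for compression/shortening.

1.37 mm

A = 864.3 mm².
δ_mech = NL/(AE) = 41000·2120/(864.3·206000) = 0.4882 mm.
δ_thermal = αLΔT = 11.8e-6·2120·35.2 = 0.8806 mm.
δ = δ_mech + δ_thermal = 1.369 mm.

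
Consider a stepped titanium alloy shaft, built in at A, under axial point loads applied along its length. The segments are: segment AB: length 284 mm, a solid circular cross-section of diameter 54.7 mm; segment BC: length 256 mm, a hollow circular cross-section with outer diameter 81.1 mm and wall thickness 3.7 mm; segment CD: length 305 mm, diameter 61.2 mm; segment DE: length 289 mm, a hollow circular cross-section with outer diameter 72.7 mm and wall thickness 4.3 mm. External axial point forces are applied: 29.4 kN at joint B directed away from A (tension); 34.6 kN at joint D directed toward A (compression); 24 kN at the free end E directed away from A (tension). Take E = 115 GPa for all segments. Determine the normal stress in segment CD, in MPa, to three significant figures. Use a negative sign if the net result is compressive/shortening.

-3.60 MPa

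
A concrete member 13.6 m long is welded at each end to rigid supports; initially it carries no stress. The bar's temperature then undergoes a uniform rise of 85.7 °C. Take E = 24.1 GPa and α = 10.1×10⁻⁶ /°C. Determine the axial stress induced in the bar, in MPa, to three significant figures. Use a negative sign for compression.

Free thermal expansion αLΔT = 10.1e-6 · 13600 · 85.7 = 11.77 mm.
The walls impose strain ε = −(11.77)/13600 = -8.6557e-04; σ = Eε = 24100 · -8.6557e-04 = -20.86 MPa.

-20.9 MPa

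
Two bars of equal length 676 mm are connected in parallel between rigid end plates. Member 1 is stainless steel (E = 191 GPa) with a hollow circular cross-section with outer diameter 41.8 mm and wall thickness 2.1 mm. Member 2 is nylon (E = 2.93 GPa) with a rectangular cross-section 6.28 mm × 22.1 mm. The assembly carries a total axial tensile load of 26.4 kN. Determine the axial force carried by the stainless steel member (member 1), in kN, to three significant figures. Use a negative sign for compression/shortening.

26.2 kN

A_1 = 261.9 mm².
A_2 = 138.8 mm².
Equal strain + equilibrium ⇒ each member carries load in proportion to AE: A₁E₁ = 50030000 N, A₂E₂ = 406600 N, ΣAE = 50430000 N.
F₁ = P·A₁E₁/ΣAE = 26400·50030000/50430000 = 26190 N.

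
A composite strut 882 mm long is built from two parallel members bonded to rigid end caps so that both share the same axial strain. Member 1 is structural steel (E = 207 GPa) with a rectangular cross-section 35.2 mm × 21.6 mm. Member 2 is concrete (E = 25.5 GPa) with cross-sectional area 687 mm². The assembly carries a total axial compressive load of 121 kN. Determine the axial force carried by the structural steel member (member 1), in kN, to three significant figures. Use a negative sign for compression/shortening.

-109 kN

A_1 = 760.3 mm².
Equal strain + equilibrium ⇒ each member carries load in proportion to AE: A₁E₁ = 157400000 N, A₂E₂ = 17520000 N, ΣAE = 174900000 N.
F₁ = P·A₁E₁/ΣAE = -121000·157400000/174900000 = -108900 N.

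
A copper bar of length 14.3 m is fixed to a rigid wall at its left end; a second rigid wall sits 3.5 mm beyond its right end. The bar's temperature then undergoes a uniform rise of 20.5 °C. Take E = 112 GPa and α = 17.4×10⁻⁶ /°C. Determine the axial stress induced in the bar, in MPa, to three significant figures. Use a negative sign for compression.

Free thermal expansion αLΔT = 17.4e-6 · 14300 · 20.5 = 5.101 mm.
The walls engage after the gap closes; constrained expansion = 5.101 − 3.5 = 1.601 mm.
The walls impose strain ε = −(1.601)/14300 = -1.1194e-04; σ = Eε = 112000 · -1.1194e-04 = -12.54 MPa.

-12.5 MPa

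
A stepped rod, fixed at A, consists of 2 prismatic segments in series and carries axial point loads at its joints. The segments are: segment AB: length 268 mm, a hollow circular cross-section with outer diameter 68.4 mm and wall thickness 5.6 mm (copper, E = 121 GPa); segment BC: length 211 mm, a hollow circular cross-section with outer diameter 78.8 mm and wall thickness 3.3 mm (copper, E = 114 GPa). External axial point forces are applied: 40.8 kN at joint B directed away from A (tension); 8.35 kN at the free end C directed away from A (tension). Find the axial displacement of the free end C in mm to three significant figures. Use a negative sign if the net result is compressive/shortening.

0.118 mm

Internal axial forces (sectioning from the free end, tension +): N_BC = 8.35 kN, N_AB = 49.15 kN.
A_AB = 1105 mm².
A_BC = 782.7 mm².
δ_AB = 49150·268/(1105·121000) = 0.09853 mm
δ_BC = 8350·211/(782.7·114000) = 0.01974 mm
δ = Σδ_i = 0.1183 mm.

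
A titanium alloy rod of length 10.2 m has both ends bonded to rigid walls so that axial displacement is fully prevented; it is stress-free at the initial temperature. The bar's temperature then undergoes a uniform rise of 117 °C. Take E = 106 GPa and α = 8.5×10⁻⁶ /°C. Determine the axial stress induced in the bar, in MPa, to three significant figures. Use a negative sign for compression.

-105 MPa

Free thermal expansion αLΔT = 8.5e-6 · 10200 · 117 = 10.14 mm.
The walls impose strain ε = −(10.14)/10200 = -9.9450e-04; σ = Eε = 106000 · -9.9450e-04 = -105.4 MPa.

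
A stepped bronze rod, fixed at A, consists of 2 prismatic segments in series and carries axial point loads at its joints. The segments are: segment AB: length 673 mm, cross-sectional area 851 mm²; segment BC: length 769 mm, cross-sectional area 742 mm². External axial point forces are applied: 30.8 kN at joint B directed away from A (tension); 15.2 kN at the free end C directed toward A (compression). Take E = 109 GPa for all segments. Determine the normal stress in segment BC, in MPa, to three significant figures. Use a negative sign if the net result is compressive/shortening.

-20.5 MPa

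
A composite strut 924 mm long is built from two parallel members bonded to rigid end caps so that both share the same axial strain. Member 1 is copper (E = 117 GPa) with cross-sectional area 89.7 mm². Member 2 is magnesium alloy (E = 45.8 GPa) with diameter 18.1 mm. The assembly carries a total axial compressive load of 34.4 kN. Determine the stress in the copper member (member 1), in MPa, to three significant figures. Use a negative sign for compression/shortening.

A_2 = 257.3 mm².
Equal strain + equilibrium ⇒ each member carries load in proportion to AE: A₁E₁ = 10490000 N, A₂E₂ = 11780000 N, ΣAE = 22280000 N.
σ₁ = P·E₁/ΣAE = -34400·117000/22280000 = -180.7 MPa.

-181 MPa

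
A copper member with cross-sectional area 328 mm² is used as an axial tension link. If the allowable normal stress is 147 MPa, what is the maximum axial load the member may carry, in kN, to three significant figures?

P_max = σ_allow · A = 147 · 328 = 48220 N = 48.22 kN.

48.2 kN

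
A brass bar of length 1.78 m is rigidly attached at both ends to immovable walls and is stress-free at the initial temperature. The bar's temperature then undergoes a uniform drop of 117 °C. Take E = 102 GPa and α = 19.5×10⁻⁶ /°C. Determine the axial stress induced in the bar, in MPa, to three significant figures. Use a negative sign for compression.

Free thermal expansion αLΔT = 19.5e-6 · 1780 · -117 = -4.061 mm.
The walls impose strain ε = −(-4.061)/1780 = 2.2815e-03; σ = Eε = 102000 · 2.2815e-03 = 232.7 MPa.

233 MPa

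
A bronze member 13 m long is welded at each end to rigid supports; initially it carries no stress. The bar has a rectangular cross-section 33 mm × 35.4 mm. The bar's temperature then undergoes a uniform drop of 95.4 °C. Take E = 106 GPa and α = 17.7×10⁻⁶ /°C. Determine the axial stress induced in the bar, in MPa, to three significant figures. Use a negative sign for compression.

179 MPa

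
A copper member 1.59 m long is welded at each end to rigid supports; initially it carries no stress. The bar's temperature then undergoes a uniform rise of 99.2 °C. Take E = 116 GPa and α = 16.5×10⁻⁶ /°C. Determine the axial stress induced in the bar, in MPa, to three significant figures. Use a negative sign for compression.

Free thermal expansion αLΔT = 16.5e-6 · 1590 · 99.2 = 2.603 mm.
The walls impose strain ε = −(2.603)/1590 = -1.6368e-03; σ = Eε = 116000 · -1.6368e-03 = -189.9 MPa.

-190 MPa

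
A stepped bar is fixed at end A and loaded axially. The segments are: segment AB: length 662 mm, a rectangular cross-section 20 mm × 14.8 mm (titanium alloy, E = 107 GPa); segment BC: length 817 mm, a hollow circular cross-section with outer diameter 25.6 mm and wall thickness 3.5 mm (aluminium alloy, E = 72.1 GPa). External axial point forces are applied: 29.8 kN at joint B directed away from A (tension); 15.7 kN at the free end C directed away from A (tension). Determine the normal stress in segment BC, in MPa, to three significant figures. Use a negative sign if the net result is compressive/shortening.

Internal axial forces (sectioning from the free end, tension +): N_BC = 15.7 kN, N_AB = 45.5 kN.
A_BC = 243 mm².
σ_BC = N_BC/A_BC = 15700/243 = 64.61 MPa.

64.6 MPa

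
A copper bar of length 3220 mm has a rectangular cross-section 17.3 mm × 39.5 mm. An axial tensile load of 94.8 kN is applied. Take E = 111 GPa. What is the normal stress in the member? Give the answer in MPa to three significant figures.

A = 683.4 mm².
σ = N/A = 94800/683.4 = 138.7 MPa.

139 MPa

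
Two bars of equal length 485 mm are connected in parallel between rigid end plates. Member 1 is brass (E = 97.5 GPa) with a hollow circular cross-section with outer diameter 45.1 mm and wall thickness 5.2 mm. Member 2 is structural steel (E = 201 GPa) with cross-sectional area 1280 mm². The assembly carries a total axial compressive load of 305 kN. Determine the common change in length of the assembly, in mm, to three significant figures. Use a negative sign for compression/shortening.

A_1 = 651.8 mm².
Equal strain + equilibrium ⇒ each member carries load in proportion to AE: A₁E₁ = 63550000 N, A₂E₂ = 257300000 N, ΣAE = 320800000 N.
δ = PL/ΣAE = -305000·485/320800000 = -0.4611 mm.

-0.461 mm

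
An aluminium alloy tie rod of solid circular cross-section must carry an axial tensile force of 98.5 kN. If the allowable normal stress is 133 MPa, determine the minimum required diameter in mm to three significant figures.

30.7 mm

Required area A ≥ P/σ_allow = 98500/133 = 740.6 mm².
For a solid circular section, d ≥ √(4A/π) = 30.71 mm.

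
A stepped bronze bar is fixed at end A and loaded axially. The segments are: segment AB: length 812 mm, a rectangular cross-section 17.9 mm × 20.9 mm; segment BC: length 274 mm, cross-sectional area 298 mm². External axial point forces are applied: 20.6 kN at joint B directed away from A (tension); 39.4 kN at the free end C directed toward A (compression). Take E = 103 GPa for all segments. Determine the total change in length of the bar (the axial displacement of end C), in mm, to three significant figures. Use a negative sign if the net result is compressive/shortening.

Internal axial forces (sectioning from the free end, tension +): N_BC = -39.4 kN, N_AB = -18.8 kN.
A_AB = 374.1 mm².
δ_AB = -18800·812/(374.1·103000) = -0.3962 mm
δ_BC = -39400·274/(298·103000) = -0.3517 mm
δ = Σδ_i = -0.7479 mm.

-0.748 mm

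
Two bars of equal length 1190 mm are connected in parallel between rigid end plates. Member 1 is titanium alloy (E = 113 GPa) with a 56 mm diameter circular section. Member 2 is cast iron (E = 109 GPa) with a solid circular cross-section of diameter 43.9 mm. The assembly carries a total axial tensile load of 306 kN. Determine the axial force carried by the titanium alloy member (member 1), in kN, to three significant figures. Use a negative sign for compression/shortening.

192 kN

A_1 = 2463 mm².
A_2 = 1514 mm².
Equal strain + equilibrium ⇒ each member carries load in proportion to AE: A₁E₁ = 278300000 N, A₂E₂ = 165000000 N, ΣAE = 443300000 N.
F₁ = P·A₁E₁/ΣAE = 306000·278300000/443300000 = 192100 N.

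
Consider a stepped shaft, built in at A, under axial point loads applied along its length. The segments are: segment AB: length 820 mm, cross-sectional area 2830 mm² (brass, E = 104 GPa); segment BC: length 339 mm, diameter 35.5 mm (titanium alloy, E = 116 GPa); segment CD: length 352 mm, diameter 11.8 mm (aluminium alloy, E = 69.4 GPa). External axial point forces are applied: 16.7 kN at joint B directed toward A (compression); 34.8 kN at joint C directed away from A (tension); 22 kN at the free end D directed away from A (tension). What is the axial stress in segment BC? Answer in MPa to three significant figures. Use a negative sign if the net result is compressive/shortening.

57.4 MPa

Internal axial forces (sectioning from the free end, tension +): N_CD = 22 kN, N_BC = 56.8 kN, N_AB = 40.1 kN.
A_BC = 989.8 mm².
σ_BC = N_BC/A_BC = 56800/989.8 = 57.39 MPa.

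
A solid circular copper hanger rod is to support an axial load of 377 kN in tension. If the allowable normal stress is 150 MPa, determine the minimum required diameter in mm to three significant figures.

Required area A ≥ P/σ_allow = 377000/150 = 2513 mm².
For a solid circular section, d ≥ √(4A/π) = 56.57 mm.

56.6 mm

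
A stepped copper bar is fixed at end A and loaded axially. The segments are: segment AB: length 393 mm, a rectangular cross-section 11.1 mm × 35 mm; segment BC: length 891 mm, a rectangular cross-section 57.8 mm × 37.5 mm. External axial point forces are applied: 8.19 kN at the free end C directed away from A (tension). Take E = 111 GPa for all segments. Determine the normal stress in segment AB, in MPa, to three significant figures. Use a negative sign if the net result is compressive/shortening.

Internal axial forces (sectioning from the free end, tension +): N_BC = 8.19 kN, N_AB = 8.19 kN.
A_AB = 388.5 mm².
σ_AB = N_AB/A_AB = 8190/388.5 = 21.08 MPa.

21.1 MPa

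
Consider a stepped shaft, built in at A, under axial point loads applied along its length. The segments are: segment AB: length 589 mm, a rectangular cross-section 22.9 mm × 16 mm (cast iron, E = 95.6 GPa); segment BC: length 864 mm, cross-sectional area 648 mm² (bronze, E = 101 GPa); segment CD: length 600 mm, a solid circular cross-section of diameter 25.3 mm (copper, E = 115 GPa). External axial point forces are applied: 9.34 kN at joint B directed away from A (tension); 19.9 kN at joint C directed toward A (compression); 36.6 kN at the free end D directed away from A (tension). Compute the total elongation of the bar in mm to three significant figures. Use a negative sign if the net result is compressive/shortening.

Internal axial forces (sectioning from the free end, tension +): N_CD = 36.6 kN, N_BC = 16.7 kN, N_AB = 26.04 kN.
A_AB = 366.4 mm².
A_CD = 502.7 mm².
δ_AB = 26040·589/(366.4·95600) = 0.4379 mm
δ_BC = 16700·864/(648·101000) = 0.2205 mm
δ_CD = 36600·600/(502.7·115000) = 0.3798 mm
δ = Σδ_i = 1.038 mm.

1.04 mm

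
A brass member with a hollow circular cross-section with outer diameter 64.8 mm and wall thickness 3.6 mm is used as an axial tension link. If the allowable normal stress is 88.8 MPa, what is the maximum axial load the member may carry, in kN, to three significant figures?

61.5 kN

A = 692.2 mm².
P_max = σ_allow · A = 88.8 · 692.2 = 61460 N = 61.46 kN.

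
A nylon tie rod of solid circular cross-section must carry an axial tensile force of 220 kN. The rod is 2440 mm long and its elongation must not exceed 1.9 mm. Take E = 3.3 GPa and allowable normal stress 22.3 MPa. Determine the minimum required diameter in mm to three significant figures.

Required area A ≥ P/σ_allow = 220000/22.3 = 9865 mm².
For a solid circular section, d ≥ √(4A/π) = 112.1 mm.
Elongation limit: A ≥ PL/(Eδ_allow) = 220000·2440/(3300·1.9) = 85610 mm² ⇒ d ≥ 330.2 mm.
The elongation limit governs.

330 mm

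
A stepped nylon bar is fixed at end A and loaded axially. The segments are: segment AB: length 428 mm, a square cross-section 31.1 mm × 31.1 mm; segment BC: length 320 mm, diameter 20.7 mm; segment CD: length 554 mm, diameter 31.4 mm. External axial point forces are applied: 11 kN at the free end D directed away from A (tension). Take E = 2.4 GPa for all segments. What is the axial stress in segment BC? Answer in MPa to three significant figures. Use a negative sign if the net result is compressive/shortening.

32.7 MPa

Internal axial forces (sectioning from the free end, tension +): N_CD = 11 kN, N_BC = 11 kN, N_AB = 11 kN.
A_BC = 336.5 mm².
σ_BC = N_BC/A_BC = 11000/336.5 = 32.69 MPa.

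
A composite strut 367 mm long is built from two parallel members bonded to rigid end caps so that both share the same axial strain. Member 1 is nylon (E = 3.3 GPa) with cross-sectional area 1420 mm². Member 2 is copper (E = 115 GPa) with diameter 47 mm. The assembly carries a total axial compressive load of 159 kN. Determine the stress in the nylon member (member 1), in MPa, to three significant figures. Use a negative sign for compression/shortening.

A_2 = 1735 mm².
Equal strain + equilibrium ⇒ each member carries load in proportion to AE: A₁E₁ = 4686000 N, A₂E₂ = 199500000 N, ΣAE = 204200000 N.
σ₁ = P·E₁/ΣAE = -159000·3300/204200000 = -2.569 MPa.

-2.57 MPa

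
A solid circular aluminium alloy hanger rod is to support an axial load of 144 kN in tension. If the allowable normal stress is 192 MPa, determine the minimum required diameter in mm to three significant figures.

30.9 mm

Required area A ≥ P/σ_allow = 144000/192 = 750 mm².
For a solid circular section, d ≥ √(4A/π) = 30.9 mm.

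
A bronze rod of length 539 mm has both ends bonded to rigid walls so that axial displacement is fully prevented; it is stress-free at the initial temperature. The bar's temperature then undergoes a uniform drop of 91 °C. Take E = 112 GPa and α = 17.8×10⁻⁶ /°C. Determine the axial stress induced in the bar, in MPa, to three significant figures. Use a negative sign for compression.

181 MPa

Free thermal expansion αLΔT = 17.8e-6 · 539 · -91 = -0.8731 mm.
The walls impose strain ε = −(-0.8731)/539 = 1.6198e-03; σ = Eε = 112000 · 1.6198e-03 = 181.4 MPa.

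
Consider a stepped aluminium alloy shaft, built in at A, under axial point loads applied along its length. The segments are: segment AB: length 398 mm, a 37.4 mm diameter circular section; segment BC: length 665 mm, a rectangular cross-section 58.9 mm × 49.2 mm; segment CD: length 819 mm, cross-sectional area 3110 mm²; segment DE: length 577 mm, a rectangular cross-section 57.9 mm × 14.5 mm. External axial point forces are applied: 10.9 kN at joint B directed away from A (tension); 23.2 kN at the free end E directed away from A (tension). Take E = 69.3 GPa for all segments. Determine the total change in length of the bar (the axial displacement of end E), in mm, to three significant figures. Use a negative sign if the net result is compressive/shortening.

Internal axial forces (sectioning from the free end, tension +): N_DE = 23.2 kN, N_CD = 23.2 kN, N_BC = 23.2 kN, N_AB = 34.1 kN.
A_AB = 1099 mm².
A_BC = 2898 mm².
A_DE = 839.5 mm².
δ_AB = 34100·398/(1099·69300) = 0.1783 mm
δ_BC = 23200·665/(2898·69300) = 0.07682 mm
δ_CD = 23200·819/(3110·69300) = 0.08816 mm
δ_DE = 23200·577/(839.5·69300) = 0.2301 mm
δ = Σδ_i = 0.5733 mm.

0.573 mm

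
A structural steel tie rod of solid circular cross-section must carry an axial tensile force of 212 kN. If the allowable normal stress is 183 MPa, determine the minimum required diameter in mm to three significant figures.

38.4 mm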